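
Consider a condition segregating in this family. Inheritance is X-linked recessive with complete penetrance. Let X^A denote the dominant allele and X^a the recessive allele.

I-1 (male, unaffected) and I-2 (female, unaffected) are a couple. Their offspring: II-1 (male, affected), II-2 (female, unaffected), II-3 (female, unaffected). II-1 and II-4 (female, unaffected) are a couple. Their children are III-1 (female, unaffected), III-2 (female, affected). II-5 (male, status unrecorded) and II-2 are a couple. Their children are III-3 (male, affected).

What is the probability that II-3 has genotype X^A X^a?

1/2

I-1 is unaffected, so I-1 is X^A Y.
I-2 is unaffected so carries A and passed a to II-1 (X^a Y), so I-2 is X^A X^a.
Their cross gives offspring ratios 1/2 X^A X^A : 1/2 X^A X^a. Conditioning on II-3 being unaffected, P(X^A X^a) = 1/2 / 1 = 1/2.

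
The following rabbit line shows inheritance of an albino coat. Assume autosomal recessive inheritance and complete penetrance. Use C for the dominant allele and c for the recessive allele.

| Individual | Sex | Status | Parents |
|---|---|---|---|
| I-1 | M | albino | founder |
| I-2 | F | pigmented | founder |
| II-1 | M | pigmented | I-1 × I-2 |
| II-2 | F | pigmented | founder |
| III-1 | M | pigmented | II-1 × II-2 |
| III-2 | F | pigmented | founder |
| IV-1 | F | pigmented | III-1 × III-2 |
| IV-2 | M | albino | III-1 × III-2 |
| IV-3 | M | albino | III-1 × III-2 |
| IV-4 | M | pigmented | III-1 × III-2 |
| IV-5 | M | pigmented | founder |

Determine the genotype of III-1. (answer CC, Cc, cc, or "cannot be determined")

From phenotype alone, III-1 is CC or Cc.
III-1 is pigmented so carries C and passed c to IV-2 (cc), so III-1 is Cc.

Cc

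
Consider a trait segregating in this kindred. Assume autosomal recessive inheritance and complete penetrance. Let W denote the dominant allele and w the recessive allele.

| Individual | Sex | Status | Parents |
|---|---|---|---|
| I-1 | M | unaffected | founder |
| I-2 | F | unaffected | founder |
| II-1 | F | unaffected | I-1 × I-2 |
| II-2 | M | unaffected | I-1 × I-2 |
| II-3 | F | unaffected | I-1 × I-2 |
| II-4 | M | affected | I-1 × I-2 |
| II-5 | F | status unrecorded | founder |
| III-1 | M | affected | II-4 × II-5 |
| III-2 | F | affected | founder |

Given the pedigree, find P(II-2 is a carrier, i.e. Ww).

I-1 is unaffected so carries W and passed w to II-4 (ww), so I-1 is Ww.
I-2 is unaffected so carries W and passed w to II-4 (ww), so I-2 is Ww.
Their cross gives offspring ratios 1/4 WW : 1/2 Ww : 1/4 ww. Conditioning on II-2 being unaffected, P(Ww) = 1/2 / 3/4 = 2/3.

2/3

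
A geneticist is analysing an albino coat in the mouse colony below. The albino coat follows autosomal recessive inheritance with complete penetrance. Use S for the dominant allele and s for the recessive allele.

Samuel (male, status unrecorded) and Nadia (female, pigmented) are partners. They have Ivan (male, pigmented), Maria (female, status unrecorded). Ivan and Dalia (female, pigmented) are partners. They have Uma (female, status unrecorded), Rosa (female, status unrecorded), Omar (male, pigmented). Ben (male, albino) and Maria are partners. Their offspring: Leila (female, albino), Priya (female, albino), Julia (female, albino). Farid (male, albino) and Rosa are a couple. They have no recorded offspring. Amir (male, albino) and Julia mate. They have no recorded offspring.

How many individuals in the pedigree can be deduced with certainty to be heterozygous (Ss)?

0

No individual's genotype is forced to Ss by the pedigree, so the count is 0.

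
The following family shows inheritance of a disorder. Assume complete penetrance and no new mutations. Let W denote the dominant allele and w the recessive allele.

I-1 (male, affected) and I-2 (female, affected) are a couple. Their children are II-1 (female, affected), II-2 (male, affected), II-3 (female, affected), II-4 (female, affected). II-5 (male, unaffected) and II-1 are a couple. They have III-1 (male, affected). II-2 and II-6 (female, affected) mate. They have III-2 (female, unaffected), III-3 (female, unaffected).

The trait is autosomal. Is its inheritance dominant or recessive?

dominant

II-2 and II-6 are both affected yet have an unaffected child III-2. Under a recessive model two affected parents are homozygous and every child would be affected, so the trait cannot be recessive.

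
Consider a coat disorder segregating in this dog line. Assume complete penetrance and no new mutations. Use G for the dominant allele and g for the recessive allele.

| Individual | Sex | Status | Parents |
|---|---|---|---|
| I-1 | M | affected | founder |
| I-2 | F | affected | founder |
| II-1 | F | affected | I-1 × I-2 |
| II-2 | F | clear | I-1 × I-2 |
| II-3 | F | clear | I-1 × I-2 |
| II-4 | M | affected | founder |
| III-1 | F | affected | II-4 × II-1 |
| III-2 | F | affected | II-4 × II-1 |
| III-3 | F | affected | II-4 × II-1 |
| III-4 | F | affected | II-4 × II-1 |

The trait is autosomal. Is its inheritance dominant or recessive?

dominant

I-1 and I-2 are both affected yet have a clear child II-2. Under a recessive model two affected parents are homozygous and every child would be affected, so the trait cannot be recessive.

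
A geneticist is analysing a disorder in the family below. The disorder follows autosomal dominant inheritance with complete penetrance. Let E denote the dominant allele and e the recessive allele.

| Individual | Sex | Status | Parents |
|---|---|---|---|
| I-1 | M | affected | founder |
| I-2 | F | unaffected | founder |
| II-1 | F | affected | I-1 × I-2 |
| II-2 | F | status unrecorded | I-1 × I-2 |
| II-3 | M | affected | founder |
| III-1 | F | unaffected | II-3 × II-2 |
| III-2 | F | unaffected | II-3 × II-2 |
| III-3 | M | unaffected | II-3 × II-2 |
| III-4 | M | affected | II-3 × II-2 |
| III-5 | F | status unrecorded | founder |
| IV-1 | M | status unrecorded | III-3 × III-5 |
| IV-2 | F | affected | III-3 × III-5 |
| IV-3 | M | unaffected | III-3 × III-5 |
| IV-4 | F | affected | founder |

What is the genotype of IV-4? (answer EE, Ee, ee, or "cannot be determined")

cannot be determined

IV-4's phenotype allows EE or Ee, and no parent or child forces a single allele at both positions; consistent genotype assignments exist with IV-4 as EE or Ee.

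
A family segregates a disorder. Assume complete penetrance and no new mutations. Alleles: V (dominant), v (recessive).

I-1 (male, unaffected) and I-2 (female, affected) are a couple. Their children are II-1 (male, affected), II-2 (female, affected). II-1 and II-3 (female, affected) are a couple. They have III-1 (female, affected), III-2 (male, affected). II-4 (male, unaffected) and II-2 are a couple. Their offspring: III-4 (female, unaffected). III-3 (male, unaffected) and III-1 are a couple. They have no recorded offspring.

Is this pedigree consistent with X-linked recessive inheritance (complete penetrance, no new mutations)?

No

Under X-linked recessive, II-2 (affected, female) cannot arise from I-1 (unaffected) × I-2 (affected).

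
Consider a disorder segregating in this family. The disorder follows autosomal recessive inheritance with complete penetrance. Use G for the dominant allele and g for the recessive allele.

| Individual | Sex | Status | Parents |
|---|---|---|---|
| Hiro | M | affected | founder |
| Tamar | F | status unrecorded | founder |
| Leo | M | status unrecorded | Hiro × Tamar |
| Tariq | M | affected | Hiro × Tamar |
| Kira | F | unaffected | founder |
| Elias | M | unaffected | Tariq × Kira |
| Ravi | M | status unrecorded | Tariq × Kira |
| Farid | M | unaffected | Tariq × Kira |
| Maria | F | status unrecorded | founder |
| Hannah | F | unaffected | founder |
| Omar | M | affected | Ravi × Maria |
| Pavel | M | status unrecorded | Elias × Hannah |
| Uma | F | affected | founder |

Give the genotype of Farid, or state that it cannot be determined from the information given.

Gg

From phenotype alone, Farid is GG or Gg.
Farid is unaffected so carries G and received g from Tariq (gg), so Farid is Gg.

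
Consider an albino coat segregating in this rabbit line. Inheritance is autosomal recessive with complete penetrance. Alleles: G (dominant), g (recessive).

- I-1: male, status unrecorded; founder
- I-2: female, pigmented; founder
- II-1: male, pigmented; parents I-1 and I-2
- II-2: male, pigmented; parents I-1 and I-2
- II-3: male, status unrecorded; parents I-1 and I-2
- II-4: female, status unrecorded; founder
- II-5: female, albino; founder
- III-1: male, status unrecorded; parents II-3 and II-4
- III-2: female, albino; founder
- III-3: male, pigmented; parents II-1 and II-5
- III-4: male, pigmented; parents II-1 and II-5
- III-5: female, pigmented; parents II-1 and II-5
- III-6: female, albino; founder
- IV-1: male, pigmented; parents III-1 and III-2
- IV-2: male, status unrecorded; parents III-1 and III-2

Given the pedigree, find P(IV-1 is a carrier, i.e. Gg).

1

IV-1 is pigmented so carries G and received g from III-2 (gg), so IV-1 is Gg, giving P(Gg) = 1.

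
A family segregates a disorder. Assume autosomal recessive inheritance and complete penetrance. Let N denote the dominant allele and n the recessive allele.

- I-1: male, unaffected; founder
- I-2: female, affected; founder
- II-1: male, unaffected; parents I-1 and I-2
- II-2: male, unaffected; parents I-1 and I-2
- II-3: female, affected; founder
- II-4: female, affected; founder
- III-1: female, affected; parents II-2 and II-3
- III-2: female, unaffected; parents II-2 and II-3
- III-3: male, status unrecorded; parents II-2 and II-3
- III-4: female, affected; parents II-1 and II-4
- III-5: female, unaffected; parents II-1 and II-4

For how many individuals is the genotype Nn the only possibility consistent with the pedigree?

4

Obligate heterozygotes: II-1 is unaffected so carries N and received n from I-2 (nn), so II-1 is Nn; II-2 is unaffected so carries N and received n from I-2 (nn), so II-2 is Nn; III-2 is unaffected so carries N and received n from II-3 (nn), so III-2 is Nn; III-5 is unaffected so carries N and received n from II-4 (nn), so III-5 is Nn.
Every other individual is either homozygous by phenotype or has at least one consistent homozygous assignment, so the count is 4.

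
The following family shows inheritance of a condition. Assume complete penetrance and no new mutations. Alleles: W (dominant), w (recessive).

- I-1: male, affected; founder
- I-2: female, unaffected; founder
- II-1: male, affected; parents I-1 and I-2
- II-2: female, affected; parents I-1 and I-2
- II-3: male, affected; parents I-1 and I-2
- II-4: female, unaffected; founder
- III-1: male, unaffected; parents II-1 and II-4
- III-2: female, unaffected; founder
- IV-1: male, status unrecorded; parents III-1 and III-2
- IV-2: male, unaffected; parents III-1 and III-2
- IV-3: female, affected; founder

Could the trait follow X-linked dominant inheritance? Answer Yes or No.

No

Under X-linked dominant, II-1 (affected, male) cannot arise from I-1 (affected) × I-2 (unaffected).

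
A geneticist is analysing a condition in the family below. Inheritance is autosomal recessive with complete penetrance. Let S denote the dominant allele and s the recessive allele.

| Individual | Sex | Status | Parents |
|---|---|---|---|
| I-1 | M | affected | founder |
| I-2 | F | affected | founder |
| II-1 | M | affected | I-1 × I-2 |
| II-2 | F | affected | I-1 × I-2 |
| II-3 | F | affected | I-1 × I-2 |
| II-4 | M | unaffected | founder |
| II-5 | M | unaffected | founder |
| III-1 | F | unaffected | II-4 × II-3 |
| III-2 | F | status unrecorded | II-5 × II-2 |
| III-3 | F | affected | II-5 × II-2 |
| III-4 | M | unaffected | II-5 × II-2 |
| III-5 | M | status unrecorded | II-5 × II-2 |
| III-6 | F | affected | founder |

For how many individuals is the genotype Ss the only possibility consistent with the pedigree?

3

Obligate heterozygotes: II-5 is unaffected so carries S and passed s to III-3 (ss), so II-5 is Ss; III-1 is unaffected so carries S and received s from II-3 (ss), so III-1 is Ss; III-4 is unaffected so carries S and received s from II-2 (ss), so III-4 is Ss.
Every other individual is either homozygous by phenotype or has at least one consistent homozygous assignment, so the count is 3.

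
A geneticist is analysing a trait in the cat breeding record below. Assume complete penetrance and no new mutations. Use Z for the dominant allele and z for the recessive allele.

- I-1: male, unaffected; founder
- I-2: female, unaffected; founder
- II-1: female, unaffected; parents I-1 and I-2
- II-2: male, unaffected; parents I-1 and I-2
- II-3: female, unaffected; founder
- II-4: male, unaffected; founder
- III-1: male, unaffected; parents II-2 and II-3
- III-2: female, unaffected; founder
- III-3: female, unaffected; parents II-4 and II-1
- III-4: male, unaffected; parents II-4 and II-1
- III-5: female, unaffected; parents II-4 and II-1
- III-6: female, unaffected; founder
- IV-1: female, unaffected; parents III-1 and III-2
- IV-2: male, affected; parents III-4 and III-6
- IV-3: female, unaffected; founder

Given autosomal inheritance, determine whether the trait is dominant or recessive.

recessive

III-4 and III-6 are both unaffected yet have an affected child IV-2. Under dominance, an affected child requires at least one affected parent, so the trait cannot be dominant.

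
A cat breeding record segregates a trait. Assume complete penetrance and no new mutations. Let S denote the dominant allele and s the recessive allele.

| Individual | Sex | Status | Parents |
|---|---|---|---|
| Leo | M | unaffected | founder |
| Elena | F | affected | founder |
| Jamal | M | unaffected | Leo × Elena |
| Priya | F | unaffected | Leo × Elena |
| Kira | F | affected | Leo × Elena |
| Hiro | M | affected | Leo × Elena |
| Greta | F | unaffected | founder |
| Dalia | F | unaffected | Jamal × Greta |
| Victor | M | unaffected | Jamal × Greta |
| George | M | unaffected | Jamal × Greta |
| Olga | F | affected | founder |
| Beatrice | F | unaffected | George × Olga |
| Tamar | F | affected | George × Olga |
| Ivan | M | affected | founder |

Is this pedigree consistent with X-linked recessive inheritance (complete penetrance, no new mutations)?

No

Under X-linked recessive, Jamal (unaffected, male) cannot arise from Leo (unaffected) × Elena (affected).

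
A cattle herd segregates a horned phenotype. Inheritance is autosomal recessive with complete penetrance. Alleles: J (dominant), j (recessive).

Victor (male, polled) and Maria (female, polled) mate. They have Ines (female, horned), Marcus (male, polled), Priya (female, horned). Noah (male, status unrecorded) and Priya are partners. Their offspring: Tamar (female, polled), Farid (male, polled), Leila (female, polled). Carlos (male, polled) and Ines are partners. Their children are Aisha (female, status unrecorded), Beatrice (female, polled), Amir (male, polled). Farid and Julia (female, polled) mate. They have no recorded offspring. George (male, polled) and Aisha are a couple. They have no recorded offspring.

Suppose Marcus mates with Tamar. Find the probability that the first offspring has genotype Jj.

1/2

Victor is polled so carries J and passed j to Ines (jj), so Victor is Jj.
Maria is polled so carries J and passed j to Ines (jj), so Maria is Jj.
Marcus is a polled offspring of Victor (Jj) × Maria (Jj), whose cross gives 1/4 JJ : 1/2 Jj : 1/4 jj; conditioning on being polled, Marcus is JJ with probability 1/3, Jj with probability 2/3.
Tamar is polled so carries J and received j from Priya (jj), so Tamar is Jj.
Summing over parental genotype combinations, P(offspring has genotype Jj) = 1/3·1/2 + 2/3·1/2 = 1/2.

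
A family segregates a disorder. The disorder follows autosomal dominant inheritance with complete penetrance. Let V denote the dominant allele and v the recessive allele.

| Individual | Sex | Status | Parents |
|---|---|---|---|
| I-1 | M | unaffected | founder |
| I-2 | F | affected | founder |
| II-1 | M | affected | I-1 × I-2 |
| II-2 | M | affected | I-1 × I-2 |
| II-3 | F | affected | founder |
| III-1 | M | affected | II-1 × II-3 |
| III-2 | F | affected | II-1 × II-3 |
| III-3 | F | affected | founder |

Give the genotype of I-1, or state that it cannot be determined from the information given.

I-1 is unaffected, so I-1 is vv.

vv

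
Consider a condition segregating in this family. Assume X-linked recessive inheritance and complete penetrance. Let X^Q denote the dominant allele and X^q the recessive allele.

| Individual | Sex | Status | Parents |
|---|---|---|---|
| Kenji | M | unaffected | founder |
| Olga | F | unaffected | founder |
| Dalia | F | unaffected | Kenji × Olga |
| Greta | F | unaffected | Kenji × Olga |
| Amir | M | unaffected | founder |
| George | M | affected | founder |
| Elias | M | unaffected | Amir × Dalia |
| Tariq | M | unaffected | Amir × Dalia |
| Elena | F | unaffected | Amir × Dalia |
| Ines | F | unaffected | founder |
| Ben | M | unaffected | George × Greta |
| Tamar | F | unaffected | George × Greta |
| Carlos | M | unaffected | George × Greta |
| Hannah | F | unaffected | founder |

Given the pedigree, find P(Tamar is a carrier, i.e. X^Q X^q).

1

Tamar is unaffected so carries Q and received q from George (X^q Y), so Tamar is X^Q X^q, giving P(X^Q X^q) = 1.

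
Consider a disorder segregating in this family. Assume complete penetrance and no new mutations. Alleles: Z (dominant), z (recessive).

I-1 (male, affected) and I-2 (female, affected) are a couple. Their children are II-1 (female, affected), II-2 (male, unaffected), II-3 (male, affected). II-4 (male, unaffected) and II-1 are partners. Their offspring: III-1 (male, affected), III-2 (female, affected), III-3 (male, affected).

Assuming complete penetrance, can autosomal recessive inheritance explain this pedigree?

No

Under autosomal recessive, II-2 (unaffected, male) cannot arise from I-1 (affected) × I-2 (affected).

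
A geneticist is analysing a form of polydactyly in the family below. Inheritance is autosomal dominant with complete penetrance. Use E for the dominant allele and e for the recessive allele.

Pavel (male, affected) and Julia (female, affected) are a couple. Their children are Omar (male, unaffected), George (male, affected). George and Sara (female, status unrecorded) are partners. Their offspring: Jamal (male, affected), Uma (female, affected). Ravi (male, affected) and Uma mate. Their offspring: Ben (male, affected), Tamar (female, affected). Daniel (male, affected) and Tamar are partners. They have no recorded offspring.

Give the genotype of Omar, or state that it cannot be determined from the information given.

Omar is unaffected, so Omar is ee.

ee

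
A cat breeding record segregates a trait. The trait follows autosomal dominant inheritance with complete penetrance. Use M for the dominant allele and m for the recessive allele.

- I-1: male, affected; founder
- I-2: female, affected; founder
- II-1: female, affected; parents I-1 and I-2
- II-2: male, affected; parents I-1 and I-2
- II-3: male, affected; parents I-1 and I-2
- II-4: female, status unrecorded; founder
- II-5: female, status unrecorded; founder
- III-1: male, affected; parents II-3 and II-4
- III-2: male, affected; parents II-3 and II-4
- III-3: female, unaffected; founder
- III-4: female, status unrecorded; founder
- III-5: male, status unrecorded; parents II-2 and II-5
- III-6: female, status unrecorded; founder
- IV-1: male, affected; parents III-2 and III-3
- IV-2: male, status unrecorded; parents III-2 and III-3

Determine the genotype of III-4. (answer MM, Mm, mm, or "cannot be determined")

cannot be determined

III-4's phenotype is unrecorded, and no parent or child forces a single allele at both positions; consistent genotype assignments exist with III-4 as MM or Mm or mm.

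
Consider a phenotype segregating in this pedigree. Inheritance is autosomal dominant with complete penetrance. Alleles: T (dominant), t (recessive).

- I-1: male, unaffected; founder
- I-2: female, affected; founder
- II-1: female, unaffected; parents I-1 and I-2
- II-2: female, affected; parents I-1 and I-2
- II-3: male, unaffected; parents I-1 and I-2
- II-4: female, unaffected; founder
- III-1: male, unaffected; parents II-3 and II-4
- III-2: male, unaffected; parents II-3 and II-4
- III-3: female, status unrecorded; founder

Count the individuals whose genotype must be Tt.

Obligate heterozygotes: I-2 is affected so carries T and passed t to II-1 (tt), so I-2 is Tt; II-2 is affected so carries T and received t from I-1 (tt), so II-2 is Tt.
Every other individual is either homozygous by phenotype or has at least one consistent homozygous assignment, so the count is 2.

2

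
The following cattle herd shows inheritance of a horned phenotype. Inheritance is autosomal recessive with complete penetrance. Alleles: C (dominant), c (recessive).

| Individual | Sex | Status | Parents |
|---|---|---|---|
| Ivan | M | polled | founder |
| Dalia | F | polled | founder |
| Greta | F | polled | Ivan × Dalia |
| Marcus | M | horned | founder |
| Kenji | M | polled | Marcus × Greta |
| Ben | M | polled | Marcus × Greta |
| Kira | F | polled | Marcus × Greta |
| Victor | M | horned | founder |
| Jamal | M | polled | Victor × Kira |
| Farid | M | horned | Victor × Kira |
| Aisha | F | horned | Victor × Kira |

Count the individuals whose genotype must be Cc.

Obligate heterozygotes: Kenji is polled so carries C and received c from Marcus (cc), so Kenji is Cc; Ben is polled so carries C and received c from Marcus (cc), so Ben is Cc; Kira is polled so carries C and received c from Marcus (cc), so Kira is Cc; Jamal is polled so carries C and received c from Victor (cc), so Jamal is Cc.
Every other individual is either homozygous by phenotype or has at least one consistent homozygous assignment, so the count is 4.

4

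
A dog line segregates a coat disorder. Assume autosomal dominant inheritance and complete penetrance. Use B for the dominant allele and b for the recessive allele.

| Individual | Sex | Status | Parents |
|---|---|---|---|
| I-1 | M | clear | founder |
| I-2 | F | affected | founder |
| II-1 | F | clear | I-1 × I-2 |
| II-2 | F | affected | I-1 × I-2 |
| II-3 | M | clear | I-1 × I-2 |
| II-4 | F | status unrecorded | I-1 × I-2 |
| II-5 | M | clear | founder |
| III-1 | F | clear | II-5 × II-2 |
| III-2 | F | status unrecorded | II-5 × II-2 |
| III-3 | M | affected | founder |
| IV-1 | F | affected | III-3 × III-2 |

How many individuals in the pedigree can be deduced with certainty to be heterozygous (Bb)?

Obligate heterozygotes: I-2 is affected so carries B and passed b to II-1 (bb), so I-2 is Bb; II-2 is affected so carries B and received b from I-1 (bb), so II-2 is Bb.
Every other individual is either homozygous by phenotype or has at least one consistent homozygous assignment, so the count is 2.

2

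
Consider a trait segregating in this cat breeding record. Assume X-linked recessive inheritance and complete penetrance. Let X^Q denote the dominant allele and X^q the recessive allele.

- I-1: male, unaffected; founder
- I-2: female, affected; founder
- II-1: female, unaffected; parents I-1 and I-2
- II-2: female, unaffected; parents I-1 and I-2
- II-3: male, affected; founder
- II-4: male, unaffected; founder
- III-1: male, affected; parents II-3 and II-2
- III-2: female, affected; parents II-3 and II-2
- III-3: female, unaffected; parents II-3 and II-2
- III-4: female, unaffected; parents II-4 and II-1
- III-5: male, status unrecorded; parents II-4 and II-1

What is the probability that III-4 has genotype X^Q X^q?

II-4 is unaffected, so II-4 is X^Q Y.
II-1 is unaffected so carries Q and received q from I-2 (X^q X^q), so II-1 is X^Q X^q.
Their cross gives offspring ratios 1/2 X^Q X^Q : 1/2 X^Q X^q. Conditioning on III-4 being unaffected, P(X^Q X^q) = 1/2 / 1 = 1/2.

1/2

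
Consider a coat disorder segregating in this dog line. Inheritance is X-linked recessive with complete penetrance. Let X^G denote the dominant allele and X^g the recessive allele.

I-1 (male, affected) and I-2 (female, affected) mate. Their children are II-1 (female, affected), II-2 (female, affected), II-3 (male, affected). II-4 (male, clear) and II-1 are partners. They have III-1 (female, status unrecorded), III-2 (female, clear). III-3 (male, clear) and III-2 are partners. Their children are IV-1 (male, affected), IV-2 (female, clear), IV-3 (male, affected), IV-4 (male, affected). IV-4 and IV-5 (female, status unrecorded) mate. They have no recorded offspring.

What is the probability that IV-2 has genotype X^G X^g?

III-3 is clear, so III-3 is X^G Y.
III-2 is clear so carries G and received g from II-1 (X^g X^g), so III-2 is X^G X^g.
Their cross gives offspring ratios 1/2 X^G X^G : 1/2 X^G X^g. Conditioning on IV-2 being clear, P(X^G X^g) = 1/2 / 1 = 1/2.

1/2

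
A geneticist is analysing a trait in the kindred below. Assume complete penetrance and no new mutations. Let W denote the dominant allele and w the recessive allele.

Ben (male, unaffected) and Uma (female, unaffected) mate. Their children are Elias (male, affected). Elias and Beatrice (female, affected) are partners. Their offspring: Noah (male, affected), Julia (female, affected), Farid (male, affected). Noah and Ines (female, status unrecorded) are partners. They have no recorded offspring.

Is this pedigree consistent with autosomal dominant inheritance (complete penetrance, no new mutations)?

No

Under autosomal dominant, Elias (affected, male) cannot arise from Ben (unaffected) × Uma (unaffected).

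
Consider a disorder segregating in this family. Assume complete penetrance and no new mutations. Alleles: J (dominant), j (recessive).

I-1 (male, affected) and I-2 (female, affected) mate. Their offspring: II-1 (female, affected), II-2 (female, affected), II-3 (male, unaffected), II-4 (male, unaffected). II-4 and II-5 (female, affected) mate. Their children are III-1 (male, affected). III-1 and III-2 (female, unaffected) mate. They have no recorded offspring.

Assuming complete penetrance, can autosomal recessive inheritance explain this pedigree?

No

Under autosomal recessive, II-3 (unaffected, male) cannot arise from I-1 (affected) × I-2 (affected).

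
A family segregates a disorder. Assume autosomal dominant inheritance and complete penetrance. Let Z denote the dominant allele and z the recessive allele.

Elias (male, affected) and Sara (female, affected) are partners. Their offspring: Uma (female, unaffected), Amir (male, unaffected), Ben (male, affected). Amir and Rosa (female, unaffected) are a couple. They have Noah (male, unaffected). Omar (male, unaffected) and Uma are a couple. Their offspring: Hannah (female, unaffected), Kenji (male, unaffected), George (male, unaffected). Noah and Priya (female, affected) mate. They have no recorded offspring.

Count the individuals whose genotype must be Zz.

Obligate heterozygotes: Elias is affected so carries Z and passed z to Uma (zz), so Elias is Zz; Sara is affected so carries Z and passed z to Uma (zz), so Sara is Zz.
Every other individual is either homozygous by phenotype or has at least one consistent homozygous assignment, so the count is 2.

2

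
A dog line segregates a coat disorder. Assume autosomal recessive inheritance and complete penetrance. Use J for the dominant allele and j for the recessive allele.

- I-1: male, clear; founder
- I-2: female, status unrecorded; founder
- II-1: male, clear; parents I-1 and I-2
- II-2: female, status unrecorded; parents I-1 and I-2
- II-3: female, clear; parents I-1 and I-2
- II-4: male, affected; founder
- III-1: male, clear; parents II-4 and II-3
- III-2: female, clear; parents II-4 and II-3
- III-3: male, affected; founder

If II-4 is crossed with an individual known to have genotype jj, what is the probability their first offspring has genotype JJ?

0

II-4 is affected, so II-4 is jj.
The cross gives 1 jj, so P(offspring has genotype JJ) = 0.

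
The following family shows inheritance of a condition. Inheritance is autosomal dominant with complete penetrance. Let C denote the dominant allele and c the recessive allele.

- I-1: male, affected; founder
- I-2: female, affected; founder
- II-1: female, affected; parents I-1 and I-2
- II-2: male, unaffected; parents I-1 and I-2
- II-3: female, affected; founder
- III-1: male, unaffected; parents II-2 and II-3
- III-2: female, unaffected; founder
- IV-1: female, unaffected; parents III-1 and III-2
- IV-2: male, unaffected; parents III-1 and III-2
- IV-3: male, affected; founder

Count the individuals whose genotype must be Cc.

3

Obligate heterozygotes: I-1 is affected so carries C and passed c to II-2 (cc), so I-1 is Cc; I-2 is affected so carries C and passed c to II-2 (cc), so I-2 is Cc; II-3 is affected so carries C and passed c to III-1 (cc), so II-3 is Cc.
Every other individual is either homozygous by phenotype or has at least one consistent homozygous assignment, so the count is 3.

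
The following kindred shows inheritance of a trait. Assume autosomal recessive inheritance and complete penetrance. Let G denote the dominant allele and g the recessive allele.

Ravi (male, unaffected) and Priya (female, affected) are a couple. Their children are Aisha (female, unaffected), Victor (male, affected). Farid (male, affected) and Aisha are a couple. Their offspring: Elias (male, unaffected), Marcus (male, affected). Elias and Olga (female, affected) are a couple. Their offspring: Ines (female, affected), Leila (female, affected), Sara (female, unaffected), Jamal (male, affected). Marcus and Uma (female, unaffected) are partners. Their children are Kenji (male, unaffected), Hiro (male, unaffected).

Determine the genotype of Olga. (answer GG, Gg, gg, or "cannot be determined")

Olga is affected, so Olga is gg.

gg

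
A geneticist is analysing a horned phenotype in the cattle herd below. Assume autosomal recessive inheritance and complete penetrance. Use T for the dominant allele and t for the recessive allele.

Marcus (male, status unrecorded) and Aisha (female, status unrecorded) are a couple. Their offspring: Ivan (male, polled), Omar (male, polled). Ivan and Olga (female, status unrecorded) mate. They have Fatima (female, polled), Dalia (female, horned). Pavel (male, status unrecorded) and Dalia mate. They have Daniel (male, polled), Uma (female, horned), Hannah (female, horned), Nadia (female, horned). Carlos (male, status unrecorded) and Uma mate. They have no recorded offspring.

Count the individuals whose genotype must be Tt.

Obligate heterozygotes: Ivan is polled so carries T and passed t to Dalia (tt), so Ivan is Tt; Pavel passed T to Daniel (Tt, whose t came from Dalia) and passed t to Uma (tt), so Pavel is Tt; Daniel is polled so carries T and received t from Dalia (tt), so Daniel is Tt.
Every other individual is either homozygous by phenotype or has at least one consistent homozygous assignment, so the count is 3.

3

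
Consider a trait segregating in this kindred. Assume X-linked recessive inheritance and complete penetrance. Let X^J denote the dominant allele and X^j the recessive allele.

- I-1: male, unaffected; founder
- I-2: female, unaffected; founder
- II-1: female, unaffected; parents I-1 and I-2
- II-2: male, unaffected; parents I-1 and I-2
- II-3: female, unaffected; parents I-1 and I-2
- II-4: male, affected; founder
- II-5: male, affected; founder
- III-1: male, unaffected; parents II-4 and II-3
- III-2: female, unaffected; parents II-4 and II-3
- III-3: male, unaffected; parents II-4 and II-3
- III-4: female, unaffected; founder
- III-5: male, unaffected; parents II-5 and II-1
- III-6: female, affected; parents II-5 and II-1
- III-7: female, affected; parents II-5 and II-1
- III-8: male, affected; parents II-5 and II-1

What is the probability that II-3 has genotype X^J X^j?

1/9

I-1 is unaffected, so I-1 is X^J Y.
I-2 is unaffected so carries J and passed j to II-1 (X^J X^j, whose J came from I-1), so I-2 is X^J X^j.
Their cross gives offspring ratios 1/2 X^J X^J : 1/2 X^J X^j. Conditioning on II-3 being unaffected, P(X^J X^j) = 1/2 / 1 = 1/2 before taking II-3's own offspring into account.
II-4 is affected, so II-4 is X^j Y.
Now use II-3's offspring. Probability of each recorded status — unaffected son III-1: 1/2 if II-3 is X^J X^j, 1 if X^J X^J; unaffected daughter III-2: 1/2 if II-3 is X^J X^j, 1 if X^J X^J; unaffected son III-3: 1/2 if II-3 is X^J X^j, 1 if X^J X^J.
Bayes: P(X^J X^j) = 1/2·1/8 / (1/2·1/8 + 1/2·1) = 1/9.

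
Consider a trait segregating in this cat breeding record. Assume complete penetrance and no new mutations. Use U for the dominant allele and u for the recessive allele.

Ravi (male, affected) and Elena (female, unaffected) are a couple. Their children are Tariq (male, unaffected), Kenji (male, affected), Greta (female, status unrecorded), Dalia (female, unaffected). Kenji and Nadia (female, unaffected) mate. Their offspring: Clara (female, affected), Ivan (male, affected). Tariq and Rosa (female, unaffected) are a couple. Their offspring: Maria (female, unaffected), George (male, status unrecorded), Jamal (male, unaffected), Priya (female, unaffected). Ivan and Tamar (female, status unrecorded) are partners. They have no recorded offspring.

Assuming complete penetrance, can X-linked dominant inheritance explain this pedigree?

No

Under X-linked dominant, Kenji (affected, male) cannot arise from Ravi (affected) × Elena (unaffected).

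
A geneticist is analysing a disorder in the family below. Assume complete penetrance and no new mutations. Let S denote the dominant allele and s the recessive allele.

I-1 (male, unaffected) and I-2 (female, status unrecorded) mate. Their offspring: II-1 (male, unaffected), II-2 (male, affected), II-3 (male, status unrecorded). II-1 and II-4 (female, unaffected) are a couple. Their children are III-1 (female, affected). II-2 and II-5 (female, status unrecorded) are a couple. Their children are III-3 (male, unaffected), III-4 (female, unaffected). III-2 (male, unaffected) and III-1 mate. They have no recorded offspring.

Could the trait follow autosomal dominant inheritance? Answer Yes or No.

Under autosomal dominant, III-1 (affected, female) cannot arise from II-1 (unaffected) × II-4 (unaffected).

No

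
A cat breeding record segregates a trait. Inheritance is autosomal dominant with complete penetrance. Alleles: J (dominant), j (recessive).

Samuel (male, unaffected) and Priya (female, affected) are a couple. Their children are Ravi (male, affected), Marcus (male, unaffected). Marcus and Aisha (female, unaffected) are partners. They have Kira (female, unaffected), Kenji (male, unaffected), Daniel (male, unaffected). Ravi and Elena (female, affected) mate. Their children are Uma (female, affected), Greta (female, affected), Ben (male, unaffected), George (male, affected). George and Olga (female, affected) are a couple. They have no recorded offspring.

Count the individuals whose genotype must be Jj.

3

Obligate heterozygotes: Priya is affected so carries J and passed j to Marcus (jj), so Priya is Jj; Ravi is affected so carries J and received j from Samuel (jj), so Ravi is Jj; Elena is affected so carries J and passed j to Ben (jj), so Elena is Jj.
Every other individual is either homozygous by phenotype or has at least one consistent homozygous assignment, so the count is 3.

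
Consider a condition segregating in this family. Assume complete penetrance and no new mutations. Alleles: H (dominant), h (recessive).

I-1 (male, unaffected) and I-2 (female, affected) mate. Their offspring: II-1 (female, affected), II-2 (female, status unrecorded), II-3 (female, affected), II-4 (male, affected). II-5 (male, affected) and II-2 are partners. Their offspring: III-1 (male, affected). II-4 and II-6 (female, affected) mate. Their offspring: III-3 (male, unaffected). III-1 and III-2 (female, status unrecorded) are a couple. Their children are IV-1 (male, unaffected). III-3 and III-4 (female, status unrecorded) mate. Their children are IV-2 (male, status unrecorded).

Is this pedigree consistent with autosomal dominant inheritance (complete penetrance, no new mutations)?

A consistent assignment under autosomal dominant exists: I-1 hh, I-2 HH, II-1 Hh, II-2 Hh, II-3 Hh, II-4 Hh, II-5 HH, II-6 Hh, III-1 Hh, III-2 Hh, III-3 hh, III-4 HH, IV-1 hh, IV-2 Hh.
In this assignment every recorded phenotype matches its genotype and every non-founder's genotype is obtainable from its parents' genotypes, so the pedigree is consistent.

Yes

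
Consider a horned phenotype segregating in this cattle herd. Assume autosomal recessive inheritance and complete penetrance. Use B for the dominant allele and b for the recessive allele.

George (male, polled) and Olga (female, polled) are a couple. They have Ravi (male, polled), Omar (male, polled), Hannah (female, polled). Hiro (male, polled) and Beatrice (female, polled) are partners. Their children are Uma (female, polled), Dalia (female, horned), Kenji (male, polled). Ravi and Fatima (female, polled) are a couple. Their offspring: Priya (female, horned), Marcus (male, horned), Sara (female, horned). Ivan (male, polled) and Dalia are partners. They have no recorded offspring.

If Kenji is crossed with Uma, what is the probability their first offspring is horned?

Hiro is polled so carries B and passed b to Dalia (bb), so Hiro is Bb.
Beatrice is polled so carries B and passed b to Dalia (bb), so Beatrice is Bb.
Kenji is a polled offspring of Hiro (Bb) × Beatrice (Bb), whose cross gives 1/4 BB : 1/2 Bb : 1/4 bb; conditioning on being polled, Kenji is BB with probability 1/3, Bb with probability 2/3.
Uma is a polled offspring of Hiro (Bb) × Beatrice (Bb), whose cross gives 1/4 BB : 1/2 Bb : 1/4 bb; conditioning on being polled, Uma is BB with probability 1/3, Bb with probability 2/3.
Summing over parental genotype combinations, P(offspring is horned) = 4/9·1/4 = 1/9.

1/9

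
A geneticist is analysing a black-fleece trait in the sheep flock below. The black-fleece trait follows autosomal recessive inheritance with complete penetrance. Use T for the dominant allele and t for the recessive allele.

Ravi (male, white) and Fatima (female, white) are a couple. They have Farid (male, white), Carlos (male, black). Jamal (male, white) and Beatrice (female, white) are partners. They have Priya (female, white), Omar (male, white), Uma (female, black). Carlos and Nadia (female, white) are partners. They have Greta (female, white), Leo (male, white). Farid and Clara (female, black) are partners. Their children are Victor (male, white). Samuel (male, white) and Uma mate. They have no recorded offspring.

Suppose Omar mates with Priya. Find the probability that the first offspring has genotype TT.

4/9

Jamal is white so carries T and passed t to Uma (tt), so Jamal is Tt.
Beatrice is white so carries T and passed t to Uma (tt), so Beatrice is Tt.
Omar is a white offspring of Jamal (Tt) × Beatrice (Tt), whose cross gives 1/4 TT : 1/2 Tt : 1/4 tt; conditioning on being white, Omar is TT with probability 1/3, Tt with probability 2/3.
Priya is a white offspring of Jamal (Tt) × Beatrice (Tt), whose cross gives 1/4 TT : 1/2 Tt : 1/4 tt; conditioning on being white, Priya is TT with probability 1/3, Tt with probability 2/3.
Summing over parental genotype combinations, P(offspring has genotype TT) = 1/9·1 + 2/9·1/2 + 2/9·1/2 + 4/9·1/4 = 4/9.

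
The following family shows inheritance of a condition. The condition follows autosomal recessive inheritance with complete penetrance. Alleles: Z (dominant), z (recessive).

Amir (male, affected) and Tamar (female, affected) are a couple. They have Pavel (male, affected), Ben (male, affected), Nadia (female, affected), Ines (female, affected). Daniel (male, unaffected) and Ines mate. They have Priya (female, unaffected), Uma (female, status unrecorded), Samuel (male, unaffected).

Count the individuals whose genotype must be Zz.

2

Obligate heterozygotes: Priya is unaffected so carries Z and received z from Ines (zz), so Priya is Zz; Samuel is unaffected so carries Z and received z from Ines (zz), so Samuel is Zz.
Every other individual is either homozygous by phenotype or has at least one consistent homozygous assignment, so the count is 2.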